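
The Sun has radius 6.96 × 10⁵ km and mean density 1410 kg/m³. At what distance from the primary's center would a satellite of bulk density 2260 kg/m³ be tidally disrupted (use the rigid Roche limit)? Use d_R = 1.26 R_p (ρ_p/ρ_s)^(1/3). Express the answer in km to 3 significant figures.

d_R = 1.26 × 6.96 × 10⁵ km × (1410/2260)^(1/3)
    = 7.49 × 10⁵ km

7.49 × 10⁵ km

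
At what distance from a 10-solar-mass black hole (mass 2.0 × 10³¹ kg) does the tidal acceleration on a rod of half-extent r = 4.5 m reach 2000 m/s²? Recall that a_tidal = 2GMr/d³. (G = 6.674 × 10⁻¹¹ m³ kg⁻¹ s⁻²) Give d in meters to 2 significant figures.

1.8 × 10⁶ m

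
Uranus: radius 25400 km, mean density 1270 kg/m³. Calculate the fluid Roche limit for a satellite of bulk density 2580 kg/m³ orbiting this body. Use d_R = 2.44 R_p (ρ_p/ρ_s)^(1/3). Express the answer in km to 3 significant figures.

d_R = 2.44 × 25400 km × (1270/2580)^(1/3)
    = 48900 km

48900 km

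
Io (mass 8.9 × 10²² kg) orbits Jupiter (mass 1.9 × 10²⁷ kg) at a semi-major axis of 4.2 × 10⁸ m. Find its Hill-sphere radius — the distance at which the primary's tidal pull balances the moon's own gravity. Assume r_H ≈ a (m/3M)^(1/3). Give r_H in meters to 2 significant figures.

1.0 × 10⁷ m

r_H ≈ a (m/3M)^(1/3)
    = (4.2 × 10⁸) × (8.9 × 10²² / (3 × 1.9 × 10²⁷))^(1/3)
    = 1.0 × 10⁷ m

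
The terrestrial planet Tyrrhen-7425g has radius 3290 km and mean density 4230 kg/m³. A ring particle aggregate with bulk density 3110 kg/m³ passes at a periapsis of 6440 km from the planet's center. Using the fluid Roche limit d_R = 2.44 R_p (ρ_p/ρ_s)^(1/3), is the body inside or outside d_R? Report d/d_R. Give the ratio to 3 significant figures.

inside; d/d_R ≈ 0.724

d_R = 2.44 × (3290 km) × (4230/3110)^(1/3) = 8894 km
d/d_R = (6440) / (8894) = 0.724
Since d/d_R < 1, the body is inside the Roche limit.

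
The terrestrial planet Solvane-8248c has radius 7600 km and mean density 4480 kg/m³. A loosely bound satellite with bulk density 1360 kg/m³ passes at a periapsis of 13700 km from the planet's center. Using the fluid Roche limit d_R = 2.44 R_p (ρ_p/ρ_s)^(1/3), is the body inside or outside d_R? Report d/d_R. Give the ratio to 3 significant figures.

d_R = 2.44 × (7600 km) × (4480/1360)^(1/3) = 27590 km
d/d_R = (13700) / (27590) = 0.497
Since d/d_R < 1, the body is inside the Roche limit.

inside; d/d_R ≈ 0.497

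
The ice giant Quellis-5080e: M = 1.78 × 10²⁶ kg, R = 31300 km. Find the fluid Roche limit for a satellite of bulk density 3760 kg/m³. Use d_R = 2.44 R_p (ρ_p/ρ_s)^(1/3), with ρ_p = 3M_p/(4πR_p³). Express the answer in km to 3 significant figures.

54800 km

ρ_p = 3M_p/(4πR_p³) = 3 × (1.78 × 10²⁶) / (4π × (3.13 × 10⁷ m)³) = 1390 kg/m³
d_R = 2.44 × 31300 km × (1390/3760)^(1/3)
    = 54800 km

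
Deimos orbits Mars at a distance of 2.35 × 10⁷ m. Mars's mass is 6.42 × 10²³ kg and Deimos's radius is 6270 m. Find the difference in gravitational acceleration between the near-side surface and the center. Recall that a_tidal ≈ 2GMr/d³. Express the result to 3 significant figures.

Differencing GM/(d−r)² and GM/d² to first order in r/d gives 2GMr/d³.
Δg = 2GMr/d³
   = 2 × (6.674 × 10⁻¹¹) × (6.42 × 10²³) × (6270) / (2.35 × 10⁷)³
   = 4.14 × 10⁻⁵ m/s²

4.14 × 10⁻⁵ m/s²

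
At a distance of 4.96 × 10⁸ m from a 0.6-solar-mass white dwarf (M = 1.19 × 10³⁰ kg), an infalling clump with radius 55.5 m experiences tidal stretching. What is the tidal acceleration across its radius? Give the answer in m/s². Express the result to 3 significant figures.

7.22 × 10⁻⁵ m/s²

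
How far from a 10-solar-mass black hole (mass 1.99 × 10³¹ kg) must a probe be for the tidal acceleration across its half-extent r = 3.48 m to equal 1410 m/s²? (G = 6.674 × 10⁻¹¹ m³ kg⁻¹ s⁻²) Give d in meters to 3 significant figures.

2GMr/d³ = a_tidal  ⇒  d = (2GMr / a_tidal)^(1/3)
d = (2 × 6.674×10⁻¹¹ × (1.99 × 10³¹) × (3.48) / (1410))^(1/3)
  = 1.87 × 10⁶ m

1.87 × 10⁶ m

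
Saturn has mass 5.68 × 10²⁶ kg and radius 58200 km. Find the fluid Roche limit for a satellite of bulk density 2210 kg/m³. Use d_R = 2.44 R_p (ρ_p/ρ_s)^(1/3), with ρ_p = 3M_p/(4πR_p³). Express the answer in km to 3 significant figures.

ρ_p = 3M_p/(4πR_p³) = 3 × (5.68 × 10²⁶) / (4π × (5.82 × 10⁷ m)³) = 688 kg/m³
d_R = 2.44 × 58200 km × (688/2210)^(1/3)
    = 96200 km

96200 km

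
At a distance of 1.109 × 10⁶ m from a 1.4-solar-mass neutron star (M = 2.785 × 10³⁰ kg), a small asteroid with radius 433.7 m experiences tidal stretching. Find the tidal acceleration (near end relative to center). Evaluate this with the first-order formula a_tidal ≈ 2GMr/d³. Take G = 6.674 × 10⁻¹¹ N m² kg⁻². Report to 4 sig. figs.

a_tidal = 2GMr/d³
        = 2 × (6.674 × 10⁻¹¹) × (2.785 × 10³⁰) × (433.7) / (1.109 × 10⁶)³
        = 1.182 × 10⁵ m/s²

1.182 × 10⁵ m/s²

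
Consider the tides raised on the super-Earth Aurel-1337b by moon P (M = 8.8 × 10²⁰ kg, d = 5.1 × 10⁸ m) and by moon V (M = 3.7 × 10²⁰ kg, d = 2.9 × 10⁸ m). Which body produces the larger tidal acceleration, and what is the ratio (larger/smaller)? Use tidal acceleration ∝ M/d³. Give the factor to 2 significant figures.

Moon V, by a factor of ≈ 2.3

Tidal acceleration ∝ M/d³, so compare M/d³ for each.
Moon P: (8.8 × 10²⁰) / (5.1 × 10⁸)³ = 6.634 × 10⁻⁶
Moon V: (3.7 × 10²⁰) / (2.9 × 10⁸)³ = 1.517 × 10⁻⁵
Ratio (larger/smaller) = 2.3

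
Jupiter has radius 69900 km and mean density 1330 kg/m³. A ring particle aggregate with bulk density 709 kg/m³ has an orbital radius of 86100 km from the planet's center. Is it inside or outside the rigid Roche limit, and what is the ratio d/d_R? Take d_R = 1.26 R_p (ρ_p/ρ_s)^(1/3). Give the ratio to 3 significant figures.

inside; d/d_R ≈ 0.793

d_R = 1.26 × (69900 km) × (1330/709)^(1/3) = 1.086 × 10⁵ km
d/d_R = (86100) / (1.086 × 10⁵) = 0.793
Since d/d_R < 1, the body is inside the Roche limit.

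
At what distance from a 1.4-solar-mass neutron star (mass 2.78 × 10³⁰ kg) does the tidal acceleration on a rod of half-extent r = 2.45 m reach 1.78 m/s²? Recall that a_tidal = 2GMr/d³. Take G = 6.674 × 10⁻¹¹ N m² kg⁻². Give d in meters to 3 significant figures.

2GMr/d³ = a_tidal  ⇒  d = (2GMr / a_tidal)^(1/3)
d = (2 × 6.674×10⁻¹¹ × (2.78 × 10³⁰) × (2.45) / (1.78))^(1/3)
  = 7.99 × 10⁶ m

7.99 × 10⁶ m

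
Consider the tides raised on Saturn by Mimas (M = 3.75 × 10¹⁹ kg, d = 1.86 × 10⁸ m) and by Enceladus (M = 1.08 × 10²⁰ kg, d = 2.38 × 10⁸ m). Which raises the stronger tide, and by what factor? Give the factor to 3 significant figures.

The tide-raising term goes as M/d³ (the gradient of a 1/d² field).
Mimas: (3.75 × 10¹⁹) / (1.86 × 10⁸)³ = 5.828 × 10⁻⁶
Enceladus: (1.08 × 10²⁰) / (2.38 × 10⁸)³ = 8.011 × 10⁻⁶
Ratio (larger/smaller) = 1.37

Enceladus, by a factor of ≈ 1.37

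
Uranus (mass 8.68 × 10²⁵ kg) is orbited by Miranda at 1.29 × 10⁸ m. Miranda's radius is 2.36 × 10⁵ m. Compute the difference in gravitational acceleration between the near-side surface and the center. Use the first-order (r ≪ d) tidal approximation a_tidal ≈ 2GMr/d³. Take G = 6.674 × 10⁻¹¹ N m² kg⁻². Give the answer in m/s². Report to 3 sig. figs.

1.27 × 10⁻³ m/s²

Δg = 2GMr/d³
   = 2 × (6.674 × 10⁻¹¹) × (8.68 × 10²⁵) × (2.36 × 10⁵) / (1.29 × 10⁸)³
   = 1.27 × 10⁻³ m/s²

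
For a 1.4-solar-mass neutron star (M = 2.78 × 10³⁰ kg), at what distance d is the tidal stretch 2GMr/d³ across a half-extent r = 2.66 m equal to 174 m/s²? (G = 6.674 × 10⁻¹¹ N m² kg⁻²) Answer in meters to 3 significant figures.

1.78 × 10⁶ m

2GMr/d³ = a_tidal  ⇒  d = (2GMr / a_tidal)^(1/3)
d = (2 × 6.674×10⁻¹¹ × (2.78 × 10³⁰) × (2.66) / (174))^(1/3)
  = 1.78 × 10⁶ m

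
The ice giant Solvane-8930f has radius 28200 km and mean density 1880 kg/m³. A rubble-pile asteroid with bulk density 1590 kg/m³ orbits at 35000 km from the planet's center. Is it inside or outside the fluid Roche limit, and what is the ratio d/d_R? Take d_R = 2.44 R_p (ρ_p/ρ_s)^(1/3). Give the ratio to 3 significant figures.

inside; d/d_R ≈ 0.481

d_R = 2.44 × (28200 km) × (1880/1590)^(1/3) = 72760 km
d/d_R = (35000) / (72760) = 0.481
Since d/d_R < 1, the body is inside the Roche limit.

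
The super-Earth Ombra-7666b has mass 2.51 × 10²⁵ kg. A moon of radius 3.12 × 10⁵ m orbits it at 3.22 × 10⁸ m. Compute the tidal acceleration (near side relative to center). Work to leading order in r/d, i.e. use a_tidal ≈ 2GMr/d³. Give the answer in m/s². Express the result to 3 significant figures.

3.13 × 10⁻⁵ m/s²

Δa = 2GMr/d³
   = 2 × (6.674 × 10⁻¹¹) × (2.51 × 10²⁵) × (3.12 × 10⁵) / (3.22 × 10⁸)³
   = 3.13 × 10⁻⁵ m/s²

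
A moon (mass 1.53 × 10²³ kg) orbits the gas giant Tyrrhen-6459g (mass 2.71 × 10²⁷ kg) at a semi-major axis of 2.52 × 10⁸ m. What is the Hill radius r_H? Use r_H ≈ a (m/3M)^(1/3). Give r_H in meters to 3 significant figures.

6.70 × 10⁶ m

r_H ≈ a (m/3M)^(1/3)
    = (2.52 × 10⁸) × (1.53 × 10²³ / (3 × 2.71 × 10²⁷))^(1/3)
    = 6.70 × 10⁶ m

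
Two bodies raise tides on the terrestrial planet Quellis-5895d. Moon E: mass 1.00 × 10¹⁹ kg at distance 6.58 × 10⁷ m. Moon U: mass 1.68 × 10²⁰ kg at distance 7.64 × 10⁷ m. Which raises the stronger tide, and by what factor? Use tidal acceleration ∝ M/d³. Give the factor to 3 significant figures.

Moon U, by a factor of ≈ 10.7

Tidal acceleration ∝ M/d³, so compare M/d³ for each.
Moon E: (1.00 × 10¹⁹) / (6.58 × 10⁷)³ = 3.510 × 10⁻⁵
Moon U: (1.68 × 10²⁰) / (7.64 × 10⁷)³ = 3.767 × 10⁻⁴
Ratio (larger/smaller) = 10.7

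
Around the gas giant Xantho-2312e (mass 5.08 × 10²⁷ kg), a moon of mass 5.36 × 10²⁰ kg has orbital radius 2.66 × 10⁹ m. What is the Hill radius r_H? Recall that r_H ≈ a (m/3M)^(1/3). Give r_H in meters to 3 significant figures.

8.72 × 10⁶ m

r_H ≈ a (m/3M)^(1/3)
    = (2.66 × 10⁹) × (5.36 × 10²⁰ / (3 × 5.08 × 10²⁷))^(1/3)
    = 8.72 × 10⁶ m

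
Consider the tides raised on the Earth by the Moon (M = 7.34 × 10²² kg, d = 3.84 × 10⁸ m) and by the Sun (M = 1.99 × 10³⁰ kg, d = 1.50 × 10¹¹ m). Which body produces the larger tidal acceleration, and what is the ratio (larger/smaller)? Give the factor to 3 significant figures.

Tidal stretch scales as M/d³; compute that for each body.
The Moon: (7.34 × 10²²) / (3.84 × 10⁸)³ = 1.296 × 10⁻³
The Sun: (1.99 × 10³⁰) / (1.50 × 10¹¹)³ = 5.896 × 10⁻⁴
Ratio (larger/smaller) = 2.20

The Moon, by a factor of ≈ 2.20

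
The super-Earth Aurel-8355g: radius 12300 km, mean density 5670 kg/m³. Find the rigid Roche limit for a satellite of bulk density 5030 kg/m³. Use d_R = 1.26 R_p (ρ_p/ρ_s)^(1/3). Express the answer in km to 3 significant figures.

d_R = 1.26 × 12300 km × (5670/5030)^(1/3)
    = 16100 km

16100 km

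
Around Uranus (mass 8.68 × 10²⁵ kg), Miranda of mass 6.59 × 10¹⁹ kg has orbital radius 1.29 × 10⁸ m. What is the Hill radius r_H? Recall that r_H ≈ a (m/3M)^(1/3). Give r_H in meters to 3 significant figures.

8.16 × 10⁵ m

r_H ≈ a (m/3M)^(1/3)
    = (1.29 × 10⁸) × (6.59 × 10¹⁹ / (3 × 8.68 × 10²⁵))^(1/3)
    = 8.16 × 10⁵ m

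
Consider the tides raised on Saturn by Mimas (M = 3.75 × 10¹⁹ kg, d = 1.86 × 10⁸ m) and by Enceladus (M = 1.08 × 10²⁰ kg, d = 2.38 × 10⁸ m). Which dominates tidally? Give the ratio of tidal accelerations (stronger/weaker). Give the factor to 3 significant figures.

Enceladus, by a factor of ≈ 1.37

Tidal acceleration ∝ M/d³, so compare M/d³ for each.
Mimas: (3.75 × 10¹⁹) / (1.86 × 10⁸)³ = 5.828 × 10⁻⁶
Enceladus: (1.08 × 10²⁰) / (2.38 × 10⁸)³ = 8.011 × 10⁻⁶
Ratio (larger/smaller) = 1.37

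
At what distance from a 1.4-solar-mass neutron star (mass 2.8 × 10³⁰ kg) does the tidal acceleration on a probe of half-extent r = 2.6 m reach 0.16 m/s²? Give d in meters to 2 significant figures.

2GMr/d³ = a_tidal  ⇒  d = (2GMr / a_tidal)^(1/3)
d = (2 × 6.674×10⁻¹¹ × (2.8 × 10³⁰) × (2.6) / (0.16))^(1/3)
  = 1.8 × 10⁷ m

1.8 × 10⁷ m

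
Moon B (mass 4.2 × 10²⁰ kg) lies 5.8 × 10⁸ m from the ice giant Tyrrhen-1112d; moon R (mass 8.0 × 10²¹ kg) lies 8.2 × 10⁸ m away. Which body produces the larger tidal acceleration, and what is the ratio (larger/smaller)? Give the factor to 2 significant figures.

Tidal acceleration ∝ M/d³, so compare M/d³ for each.
Moon B: (4.2 × 10²⁰) / (5.8 × 10⁸)³ = 2.153 × 10⁻⁶
Moon R: (8.0 × 10²¹) / (8.2 × 10⁸)³ = 1.451 × 10⁻⁵
Ratio (larger/smaller) = 6.7

Moon R, by a factor of ≈ 6.7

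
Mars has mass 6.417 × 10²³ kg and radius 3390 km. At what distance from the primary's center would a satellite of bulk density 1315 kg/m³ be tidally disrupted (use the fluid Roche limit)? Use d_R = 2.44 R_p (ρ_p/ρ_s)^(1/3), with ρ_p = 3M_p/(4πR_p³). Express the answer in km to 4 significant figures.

11920 km

ρ_p = 3M_p/(4πR_p³) = 3 × (6.417 × 10²³) / (4π × (3.390 × 10⁶ m)³) = 3932 kg/m³
d_R = 2.44 × 3390 km × (3932/1315)^(1/3)
    = 11920 km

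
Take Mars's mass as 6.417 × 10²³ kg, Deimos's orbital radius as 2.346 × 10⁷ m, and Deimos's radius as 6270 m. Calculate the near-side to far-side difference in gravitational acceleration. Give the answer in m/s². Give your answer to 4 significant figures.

The field gradient is 2GM/d³; across the full diameter 2r the difference is 4GMr/d³.
Δa = 4GMr/d³
   = 4 × (6.674 × 10⁻¹¹) × (6.417 × 10²³) × (6270) / (2.346 × 10⁷)³
   = 8.319 × 10⁻⁵ m/s²

8.319 × 10⁻⁵ m/s²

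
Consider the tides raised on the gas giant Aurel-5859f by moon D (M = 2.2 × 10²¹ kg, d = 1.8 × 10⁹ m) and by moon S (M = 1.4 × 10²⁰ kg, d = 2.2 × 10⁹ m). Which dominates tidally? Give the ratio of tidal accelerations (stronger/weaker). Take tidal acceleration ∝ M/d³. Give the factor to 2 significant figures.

Moon D, by a factor of ≈ 29

Tidal acceleration ∝ M/d³, so compare M/d³ for each.
Moon D: (2.2 × 10²¹) / (1.8 × 10⁹)³ = 3.772 × 10⁻⁷
Moon S: (1.4 × 10²⁰) / (2.2 × 10⁹)³ = 1.315 × 10⁻⁸
Ratio (larger/smaller) = 29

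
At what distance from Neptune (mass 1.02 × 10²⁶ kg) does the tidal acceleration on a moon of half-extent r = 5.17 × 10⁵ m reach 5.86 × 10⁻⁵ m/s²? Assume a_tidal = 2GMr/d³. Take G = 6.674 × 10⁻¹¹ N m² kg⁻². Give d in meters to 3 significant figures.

2GMr/d³ = a_tidal  ⇒  d = (2GMr / a_tidal)^(1/3)
d = (2 × 6.674×10⁻¹¹ × (1.02 × 10²⁶) × (5.17 × 10⁵) / (5.86 × 10⁻⁵))^(1/3)
  = 4.93 × 10⁸ m

4.93 × 10⁸ m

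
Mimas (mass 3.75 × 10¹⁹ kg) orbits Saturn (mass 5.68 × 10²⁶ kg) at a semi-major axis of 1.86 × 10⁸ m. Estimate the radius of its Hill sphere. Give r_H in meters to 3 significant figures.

5.21 × 10⁵ m

r_H ≈ a (m/3M)^(1/3)
    = (1.86 × 10⁸) × (3.75 × 10¹⁹ / (3 × 5.68 × 10²⁶))^(1/3)
    = 5.21 × 10⁵ m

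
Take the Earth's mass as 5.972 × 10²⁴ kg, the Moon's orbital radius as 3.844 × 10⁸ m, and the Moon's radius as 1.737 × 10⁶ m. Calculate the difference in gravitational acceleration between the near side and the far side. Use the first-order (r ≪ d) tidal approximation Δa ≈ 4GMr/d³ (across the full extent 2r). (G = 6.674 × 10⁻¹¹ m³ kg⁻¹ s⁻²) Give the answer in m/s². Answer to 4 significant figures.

4.875 × 10⁻⁵ m/s²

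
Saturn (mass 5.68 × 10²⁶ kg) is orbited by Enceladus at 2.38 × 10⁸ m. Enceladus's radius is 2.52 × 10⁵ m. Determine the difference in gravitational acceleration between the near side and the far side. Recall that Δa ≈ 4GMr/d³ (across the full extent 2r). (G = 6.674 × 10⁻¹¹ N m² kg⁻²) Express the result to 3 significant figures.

Near-to-far spans 2r, so the tidal difference is twice the near-to-center value: 4GMr/d³.
a_tidal = 4GMr/d³
        = 4 × (6.674 × 10⁻¹¹) × (5.68 × 10²⁶) × (2.52 × 10⁵) / (2.38 × 10⁸)³
        = 2.83 × 10⁻³ m/s²

2.83 × 10⁻³ m/s²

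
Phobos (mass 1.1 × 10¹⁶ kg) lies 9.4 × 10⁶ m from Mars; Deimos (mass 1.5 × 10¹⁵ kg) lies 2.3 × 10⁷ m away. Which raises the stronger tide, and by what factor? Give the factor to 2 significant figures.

Tidal stretch scales as M/d³; compute that for each body.
Phobos: (1.1 × 10¹⁶) / (9.4 × 10⁶)³ = 1.324 × 10⁻⁵
Deimos: (1.5 × 10¹⁵) / (2.3 × 10⁷)³ = 1.233 × 10⁻⁷
Ratio (larger/smaller) = 110

Phobos, by a factor of ≈ 110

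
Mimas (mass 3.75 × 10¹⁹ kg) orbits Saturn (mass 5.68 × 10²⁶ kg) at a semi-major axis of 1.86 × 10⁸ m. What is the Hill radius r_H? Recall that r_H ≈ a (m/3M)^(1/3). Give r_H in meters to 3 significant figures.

5.21 × 10⁵ m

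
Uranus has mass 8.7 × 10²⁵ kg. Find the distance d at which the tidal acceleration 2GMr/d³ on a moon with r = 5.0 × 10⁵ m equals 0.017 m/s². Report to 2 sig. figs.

2GMr/d³ = a_tidal  ⇒  d = (2GMr / a_tidal)^(1/3)
d = (2 × 6.674×10⁻¹¹ × (8.7 × 10²⁵) × (5.0 × 10⁵) / (0.017))^(1/3)
  = 7.0 × 10⁷ m

7.0 × 10⁷ m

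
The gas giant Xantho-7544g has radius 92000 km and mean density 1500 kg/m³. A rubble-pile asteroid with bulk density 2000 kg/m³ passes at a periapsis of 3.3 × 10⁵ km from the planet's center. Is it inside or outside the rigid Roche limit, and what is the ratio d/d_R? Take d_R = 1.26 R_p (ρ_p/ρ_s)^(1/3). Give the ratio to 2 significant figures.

d_R = 1.26 × (92000 km) × (1500/2000)^(1/3) = 1.053 × 10⁵ km
d/d_R = (3.3 × 10⁵) / (1.053 × 10⁵) = 3.1
Since d/d_R > 1, the body is outside the Roche limit.

outside; d/d_R ≈ 3.1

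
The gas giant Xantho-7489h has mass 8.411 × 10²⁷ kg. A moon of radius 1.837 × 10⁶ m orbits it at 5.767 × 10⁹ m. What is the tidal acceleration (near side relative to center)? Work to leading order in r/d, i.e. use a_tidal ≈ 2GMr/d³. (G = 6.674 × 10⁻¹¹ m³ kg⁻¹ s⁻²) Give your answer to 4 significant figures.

Δa = 2GMr/d³
   = 2 × (6.674 × 10⁻¹¹) × (8.411 × 10²⁷) × (1.837 × 10⁶) / (5.767 × 10⁹)³
   = 1.075 × 10⁻⁵ m/s²

1.075 × 10⁻⁵ m/s²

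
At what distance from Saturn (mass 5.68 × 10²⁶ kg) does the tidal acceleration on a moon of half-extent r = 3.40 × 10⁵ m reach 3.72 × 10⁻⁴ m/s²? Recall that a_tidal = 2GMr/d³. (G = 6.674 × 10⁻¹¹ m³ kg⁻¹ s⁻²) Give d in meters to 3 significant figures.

2GMr/d³ = a_tidal  ⇒  d = (2GMr / a_tidal)^(1/3)
d = (2 × 6.674×10⁻¹¹ × (5.68 × 10²⁶) × (3.40 × 10⁵) / (3.72 × 10⁻⁴))^(1/3)
  = 4.11 × 10⁸ m

4.11 × 10⁸ m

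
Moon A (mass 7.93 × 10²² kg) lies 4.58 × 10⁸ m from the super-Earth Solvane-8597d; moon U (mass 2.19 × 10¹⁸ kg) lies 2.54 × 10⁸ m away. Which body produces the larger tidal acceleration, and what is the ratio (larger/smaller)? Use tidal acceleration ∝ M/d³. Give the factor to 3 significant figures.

Tidal acceleration ∝ M/d³, so compare M/d³ for each.
Moon A: (7.93 × 10²²) / (4.58 × 10⁸)³ = 8.254 × 10⁻⁴
Moon U: (2.19 × 10¹⁸) / (2.54 × 10⁸)³ = 1.336 × 10⁻⁷
Ratio (larger/smaller) = 6180

Moon A, by a factor of ≈ 6180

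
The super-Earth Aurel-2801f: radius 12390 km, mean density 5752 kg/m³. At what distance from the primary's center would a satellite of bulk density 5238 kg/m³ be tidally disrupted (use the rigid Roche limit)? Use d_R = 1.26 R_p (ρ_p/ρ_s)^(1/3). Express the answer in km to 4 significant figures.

d_R = 1.26 × 12390 km × (5752/5238)^(1/3)
    = 16110 km

16110 km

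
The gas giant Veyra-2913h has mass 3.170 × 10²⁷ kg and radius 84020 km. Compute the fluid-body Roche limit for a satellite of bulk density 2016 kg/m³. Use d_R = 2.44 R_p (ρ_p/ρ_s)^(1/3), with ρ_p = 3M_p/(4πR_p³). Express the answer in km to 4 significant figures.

1.760 × 10⁵ km

ρ_p = 3M_p/(4πR_p³) = 3 × (3.170 × 10²⁷) / (4π × (8.402 × 10⁷ m)³) = 1276 kg/m³
d_R = 2.44 × 84020 km × (1276/2016)^(1/3)
    = 1.760 × 10⁵ km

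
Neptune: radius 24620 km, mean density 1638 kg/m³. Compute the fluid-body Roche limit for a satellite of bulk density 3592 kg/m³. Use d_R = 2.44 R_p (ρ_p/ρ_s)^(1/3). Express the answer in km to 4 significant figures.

46240 km

d_R = 2.44 × 24620 km × (1638/3592)^(1/3)
    = 46240 km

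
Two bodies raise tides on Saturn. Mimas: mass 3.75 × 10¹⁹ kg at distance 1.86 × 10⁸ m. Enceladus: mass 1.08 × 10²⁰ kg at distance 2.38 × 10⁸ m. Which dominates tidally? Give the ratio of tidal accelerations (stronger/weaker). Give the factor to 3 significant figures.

Enceladus, by a factor of ≈ 1.37

Tidal stretch scales as M/d³; compute that for each body.
Mimas: (3.75 × 10¹⁹) / (1.86 × 10⁸)³ = 5.828 × 10⁻⁶
Enceladus: (1.08 × 10²⁰) / (2.38 × 10⁸)³ = 8.011 × 10⁻⁶
Ratio (larger/smaller) = 1.37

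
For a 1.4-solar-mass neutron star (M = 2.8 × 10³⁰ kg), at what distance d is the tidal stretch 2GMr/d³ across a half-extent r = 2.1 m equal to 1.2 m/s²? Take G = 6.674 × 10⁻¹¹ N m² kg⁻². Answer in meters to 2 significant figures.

8.7 × 10⁶ m

2GMr/d³ = a_tidal  ⇒  d = (2GMr / a_tidal)^(1/3)
d = (2 × 6.674×10⁻¹¹ × (2.8 × 10³⁰) × (2.1) / (1.2))^(1/3)
  = 8.7 × 10⁶ m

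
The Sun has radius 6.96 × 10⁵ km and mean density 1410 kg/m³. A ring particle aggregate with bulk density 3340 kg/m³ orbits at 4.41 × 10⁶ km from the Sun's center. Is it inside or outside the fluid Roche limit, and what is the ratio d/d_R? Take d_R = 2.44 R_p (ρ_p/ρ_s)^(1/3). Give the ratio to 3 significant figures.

d_R = 2.44 × (6.96 × 10⁵ km) × (1410/3340)^(1/3) = 1.274 × 10⁶ km
d/d_R = (4.41 × 10⁶) / (1.274 × 10⁶) = 3.46
Since d/d_R > 1, the body is outside the Roche limit.

outside; d/d_R ≈ 3.46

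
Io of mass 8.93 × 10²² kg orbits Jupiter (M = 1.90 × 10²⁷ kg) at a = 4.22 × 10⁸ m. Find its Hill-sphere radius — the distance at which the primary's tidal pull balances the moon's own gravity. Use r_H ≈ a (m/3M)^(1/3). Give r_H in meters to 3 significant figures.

1.06 × 10⁷ m

r_H ≈ a (m/3M)^(1/3)
    = (4.22 × 10⁸) × (8.93 × 10²² / (3 × 1.90 × 10²⁷))^(1/3)
    = 1.06 × 10⁷ m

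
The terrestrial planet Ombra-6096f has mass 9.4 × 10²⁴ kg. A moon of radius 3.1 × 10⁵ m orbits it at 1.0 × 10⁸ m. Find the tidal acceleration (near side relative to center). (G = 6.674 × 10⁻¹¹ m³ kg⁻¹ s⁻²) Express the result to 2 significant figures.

3.9 × 10⁻⁴ m/s²

Δa = 2GMr/d³
   = 2 × (6.674 × 10⁻¹¹) × (9.4 × 10²⁴) × (3.1 × 10⁵) / (1.0 × 10⁸)³
   = 3.9 × 10⁻⁴ m/s²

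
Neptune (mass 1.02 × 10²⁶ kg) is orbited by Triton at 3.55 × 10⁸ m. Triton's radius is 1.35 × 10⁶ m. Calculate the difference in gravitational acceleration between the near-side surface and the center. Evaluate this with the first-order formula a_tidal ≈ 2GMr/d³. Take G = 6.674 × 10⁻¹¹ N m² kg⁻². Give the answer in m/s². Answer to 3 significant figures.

4.11 × 10⁻⁴ m/s²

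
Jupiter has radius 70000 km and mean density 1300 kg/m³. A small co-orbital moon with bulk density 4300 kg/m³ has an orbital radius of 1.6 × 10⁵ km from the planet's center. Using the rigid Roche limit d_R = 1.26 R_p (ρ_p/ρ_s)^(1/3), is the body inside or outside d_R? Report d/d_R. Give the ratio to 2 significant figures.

outside; d/d_R ≈ 2.7

d_R = 1.26 × (70000 km) × (1300/4300)^(1/3) = 59200 km
d/d_R = (1.6 × 10⁵) / (59200) = 2.7
Since d/d_R > 1, the body is outside the Roche limit.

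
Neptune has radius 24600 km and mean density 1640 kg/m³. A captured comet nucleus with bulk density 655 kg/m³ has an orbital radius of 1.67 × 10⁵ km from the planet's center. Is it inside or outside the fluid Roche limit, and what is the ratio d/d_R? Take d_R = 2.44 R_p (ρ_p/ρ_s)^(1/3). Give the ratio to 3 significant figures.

outside; d/d_R ≈ 2.05

d_R = 2.44 × (24600 km) × (1640/655)^(1/3) = 81510 km
d/d_R = (1.67 × 10⁵) / (81510) = 2.05
Since d/d_R > 1, the body is outside the Roche limit.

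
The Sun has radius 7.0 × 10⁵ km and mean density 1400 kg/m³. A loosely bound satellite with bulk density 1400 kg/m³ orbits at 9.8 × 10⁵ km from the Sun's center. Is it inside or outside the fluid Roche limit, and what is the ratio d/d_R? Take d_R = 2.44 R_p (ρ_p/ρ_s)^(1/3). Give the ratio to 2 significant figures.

d_R = 2.44 × (7.0 × 10⁵ km) × (1400/1400)^(1/3) = 1.708 × 10⁶ km
d/d_R = (9.8 × 10⁵) / (1.708 × 10⁶) = 0.57
Since d/d_R < 1, the body is inside the Roche limit.

inside; d/d_R ≈ 0.57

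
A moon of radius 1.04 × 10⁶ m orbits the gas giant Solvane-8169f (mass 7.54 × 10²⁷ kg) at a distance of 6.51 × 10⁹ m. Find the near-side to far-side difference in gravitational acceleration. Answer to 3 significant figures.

The field gradient is 2GM/d³; across the full diameter 2r the difference is 4GMr/d³.
a_tidal = 4GMr/d³
        = 4 × (6.674 × 10⁻¹¹) × (7.54 × 10²⁷) × (1.04 × 10⁶) / (6.51 × 10⁹)³
        = 7.59 × 10⁻⁶ m/s²

7.59 × 10⁻⁶ m/s²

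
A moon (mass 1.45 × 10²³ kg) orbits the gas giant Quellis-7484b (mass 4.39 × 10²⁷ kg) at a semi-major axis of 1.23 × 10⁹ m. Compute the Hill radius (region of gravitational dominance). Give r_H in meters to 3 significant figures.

2.74 × 10⁷ m

r_H ≈ a (m/3M)^(1/3)
    = (1.23 × 10⁹) × (1.45 × 10²³ / (3 × 4.39 × 10²⁷))^(1/3)
    = 2.74 × 10⁷ m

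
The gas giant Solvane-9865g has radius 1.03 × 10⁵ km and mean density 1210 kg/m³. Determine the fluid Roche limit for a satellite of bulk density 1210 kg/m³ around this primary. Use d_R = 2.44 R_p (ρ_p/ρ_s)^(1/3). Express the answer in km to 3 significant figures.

d_R = 2.44 × 1.03 × 10⁵ km × (1210/1210)^(1/3)
    = 2.51 × 10⁵ km

2.51 × 10⁵ km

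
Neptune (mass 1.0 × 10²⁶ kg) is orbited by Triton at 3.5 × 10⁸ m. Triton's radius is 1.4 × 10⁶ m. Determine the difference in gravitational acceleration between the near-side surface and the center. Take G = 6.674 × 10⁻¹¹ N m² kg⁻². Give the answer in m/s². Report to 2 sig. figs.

a_tidal = 2GMr/d³
        = 2 × (6.674 × 10⁻¹¹) × (1.0 × 10²⁶) × (1.4 × 10⁶) / (3.5 × 10⁸)³
        = 4.4 × 10⁻⁴ m/s²

4.4 × 10⁻⁴ m/s²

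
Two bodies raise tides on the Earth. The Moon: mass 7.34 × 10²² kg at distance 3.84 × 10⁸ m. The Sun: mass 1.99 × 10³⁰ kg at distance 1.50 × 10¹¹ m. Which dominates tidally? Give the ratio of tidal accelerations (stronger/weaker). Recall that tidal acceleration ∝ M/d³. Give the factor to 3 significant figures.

The Moon, by a factor of ≈ 2.20

Tidal stretch scales as M/d³; compute that for each body.
The Moon: (7.34 × 10²²) / (3.84 × 10⁸)³ = 1.296 × 10⁻³
The Sun: (1.99 × 10³⁰) / (1.50 × 10¹¹)³ = 5.896 × 10⁻⁴
Ratio (larger/smaller) = 2.20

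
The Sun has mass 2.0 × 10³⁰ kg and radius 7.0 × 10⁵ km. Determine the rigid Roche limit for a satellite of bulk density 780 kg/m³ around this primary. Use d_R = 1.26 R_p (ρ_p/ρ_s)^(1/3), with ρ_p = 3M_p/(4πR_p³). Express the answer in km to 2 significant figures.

ρ_p = 3M_p/(4πR_p³) = 3 × (2.0 × 10³⁰) / (4π × (7.0 × 10⁸ m)³) = 1400 kg/m³
d_R = 1.26 × 7.0 × 10⁵ km × (1400/780)^(1/3)
    = 1.1 × 10⁶ km

1.1 × 10⁶ km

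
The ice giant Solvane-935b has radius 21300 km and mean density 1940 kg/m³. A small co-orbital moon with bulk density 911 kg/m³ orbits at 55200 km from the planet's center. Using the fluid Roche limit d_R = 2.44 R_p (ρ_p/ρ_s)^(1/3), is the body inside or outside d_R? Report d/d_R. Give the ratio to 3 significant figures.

d_R = 2.44 × (21300 km) × (1940/911)^(1/3) = 66860 km
d/d_R = (55200) / (66860) = 0.826
Since d/d_R < 1, the body is inside the Roche limit.

inside; d/d_R ≈ 0.826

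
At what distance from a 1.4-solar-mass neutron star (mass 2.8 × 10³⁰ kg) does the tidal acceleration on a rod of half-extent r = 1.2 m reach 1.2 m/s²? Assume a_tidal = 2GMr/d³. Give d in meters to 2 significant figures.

7.2 × 10⁶ m

2GMr/d³ = a_tidal  ⇒  d = (2GMr / a_tidal)^(1/3)
d = (2 × 6.674×10⁻¹¹ × (2.8 × 10³⁰) × (1.2) / (1.2))^(1/3)
  = 7.2 × 10⁶ m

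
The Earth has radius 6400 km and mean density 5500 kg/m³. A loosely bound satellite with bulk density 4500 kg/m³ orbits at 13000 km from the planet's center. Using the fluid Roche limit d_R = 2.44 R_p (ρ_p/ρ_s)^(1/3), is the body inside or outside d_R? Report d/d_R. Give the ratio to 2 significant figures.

inside; d/d_R ≈ 0.78

d_R = 2.44 × (6400 km) × (5500/4500)^(1/3) = 16700 km
d/d_R = (13000) / (16700) = 0.78
Since d/d_R < 1, the body is inside the Roche limit.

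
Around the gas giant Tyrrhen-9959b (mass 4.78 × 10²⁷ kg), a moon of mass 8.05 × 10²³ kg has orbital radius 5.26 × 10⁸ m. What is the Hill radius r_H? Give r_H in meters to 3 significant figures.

2.01 × 10⁷ m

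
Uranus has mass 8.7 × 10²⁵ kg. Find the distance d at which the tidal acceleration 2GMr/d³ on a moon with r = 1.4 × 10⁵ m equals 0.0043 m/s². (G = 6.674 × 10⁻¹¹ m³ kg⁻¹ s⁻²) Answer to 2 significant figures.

2GMr/d³ = a_tidal  ⇒  d = (2GMr / a_tidal)^(1/3)
d = (2 × 6.674×10⁻¹¹ × (8.7 × 10²⁵) × (1.4 × 10⁵) / (0.0043))^(1/3)
  = 7.2 × 10⁷ m

7.2 × 10⁷ m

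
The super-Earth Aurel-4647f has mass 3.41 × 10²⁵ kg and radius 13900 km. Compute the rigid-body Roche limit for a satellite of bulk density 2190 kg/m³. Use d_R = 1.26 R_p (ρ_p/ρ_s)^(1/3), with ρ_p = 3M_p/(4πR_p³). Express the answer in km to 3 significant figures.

19500 km

ρ_p = 3M_p/(4πR_p³) = 3 × (3.41 × 10²⁵) / (4π × (1.39 × 10⁷ m)³) = 3030 kg/m³
d_R = 1.26 × 13900 km × (3030/2190)^(1/3)
    = 19500 km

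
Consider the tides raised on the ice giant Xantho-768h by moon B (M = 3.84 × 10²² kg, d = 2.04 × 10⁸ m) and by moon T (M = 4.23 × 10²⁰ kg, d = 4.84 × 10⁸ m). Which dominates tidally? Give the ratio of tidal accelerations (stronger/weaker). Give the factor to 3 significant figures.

The tide-raising term goes as M/d³ (the gradient of a 1/d² field).
Moon B: (3.84 × 10²²) / (2.04 × 10⁸)³ = 4.523 × 10⁻³
Moon T: (4.23 × 10²⁰) / (4.84 × 10⁸)³ = 3.731 × 10⁻⁶
Ratio (larger/smaller) = 1210

Moon B, by a factor of ≈ 1210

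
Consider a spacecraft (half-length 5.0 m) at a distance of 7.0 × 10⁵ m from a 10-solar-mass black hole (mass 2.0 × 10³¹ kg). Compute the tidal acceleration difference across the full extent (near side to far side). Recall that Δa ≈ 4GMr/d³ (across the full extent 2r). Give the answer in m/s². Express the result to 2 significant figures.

7.8 × 10⁴ m/s²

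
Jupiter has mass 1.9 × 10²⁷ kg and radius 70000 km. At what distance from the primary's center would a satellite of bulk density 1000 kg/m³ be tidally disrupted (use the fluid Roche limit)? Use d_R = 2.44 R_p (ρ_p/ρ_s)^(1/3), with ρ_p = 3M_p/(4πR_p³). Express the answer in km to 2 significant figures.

ρ_p = 3M_p/(4πR_p³) = 3 × (1.9 × 10²⁷) / (4π × (7.0 × 10⁷ m)³) = 1300 kg/m³
d_R = 2.44 × 70000 km × (1300/1000)^(1/3)
    = 1.9 × 10⁵ km

1.9 × 10⁵ km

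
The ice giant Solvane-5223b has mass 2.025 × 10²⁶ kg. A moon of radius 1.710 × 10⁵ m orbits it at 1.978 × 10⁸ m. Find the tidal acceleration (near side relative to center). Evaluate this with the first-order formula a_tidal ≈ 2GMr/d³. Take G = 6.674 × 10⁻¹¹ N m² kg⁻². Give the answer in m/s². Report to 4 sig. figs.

Since r ≪ d, expand the inverse-square field across one radius to get the leading 2GMr/d³ term.
a_tidal = 2GMr/d³
        = 2 × (6.674 × 10⁻¹¹) × (2.025 × 10²⁶) × (1.710 × 10⁵) / (1.978 × 10⁸)³
        = 5.973 × 10⁻⁴ m/s²

5.973 × 10⁻⁴ m/s²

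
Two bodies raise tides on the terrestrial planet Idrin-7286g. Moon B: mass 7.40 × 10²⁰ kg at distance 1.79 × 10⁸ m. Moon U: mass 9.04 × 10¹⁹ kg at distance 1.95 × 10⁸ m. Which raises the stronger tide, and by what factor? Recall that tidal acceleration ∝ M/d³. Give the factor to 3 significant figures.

Moon B, by a factor of ≈ 10.6

Tidal stretch scales as M/d³; compute that for each body.
Moon B: (7.40 × 10²⁰) / (1.79 × 10⁸)³ = 1.290 × 10⁻⁴
Moon U: (9.04 × 10¹⁹) / (1.95 × 10⁸)³ = 1.219 × 10⁻⁵
Ratio (larger/smaller) = 10.6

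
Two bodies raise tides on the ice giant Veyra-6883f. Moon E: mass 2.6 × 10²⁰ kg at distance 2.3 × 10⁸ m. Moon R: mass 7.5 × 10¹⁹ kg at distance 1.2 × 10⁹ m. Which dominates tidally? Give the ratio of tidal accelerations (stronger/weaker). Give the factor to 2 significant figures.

Moon E, by a factor of ≈ 490

Tidal stretch scales as M/d³; compute that for each body.
Moon E: (2.6 × 10²⁰) / (2.3 × 10⁸)³ = 2.137 × 10⁻⁵
Moon R: (7.5 × 10¹⁹) / (1.2 × 10⁹)³ = 4.340 × 10⁻⁸
Ratio (larger/smaller) = 490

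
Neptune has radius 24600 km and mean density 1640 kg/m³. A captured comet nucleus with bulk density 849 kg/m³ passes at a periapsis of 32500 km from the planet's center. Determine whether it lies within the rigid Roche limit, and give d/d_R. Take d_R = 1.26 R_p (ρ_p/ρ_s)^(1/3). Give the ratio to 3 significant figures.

d_R = 1.26 × (24600 km) × (1640/849)^(1/3) = 38600 km
d/d_R = (32500) / (38600) = 0.842
Since d/d_R < 1, the body is inside the Roche limit.

inside; d/d_R ≈ 0.842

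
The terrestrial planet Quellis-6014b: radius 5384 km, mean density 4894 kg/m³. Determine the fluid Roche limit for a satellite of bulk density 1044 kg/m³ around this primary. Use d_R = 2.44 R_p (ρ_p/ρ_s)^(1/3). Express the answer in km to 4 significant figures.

d_R = 2.44 × 5384 km × (4894/1044)^(1/3)
    = 21990 km

21990 km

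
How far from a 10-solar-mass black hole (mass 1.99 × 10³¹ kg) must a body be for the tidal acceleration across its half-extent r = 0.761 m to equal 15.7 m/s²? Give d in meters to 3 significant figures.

2GMr/d³ = a_tidal  ⇒  d = (2GMr / a_tidal)^(1/3)
d = (2 × 6.674×10⁻¹¹ × (1.99 × 10³¹) × (0.761) / (15.7))^(1/3)
  = 5.05 × 10⁶ m

5.05 × 10⁶ m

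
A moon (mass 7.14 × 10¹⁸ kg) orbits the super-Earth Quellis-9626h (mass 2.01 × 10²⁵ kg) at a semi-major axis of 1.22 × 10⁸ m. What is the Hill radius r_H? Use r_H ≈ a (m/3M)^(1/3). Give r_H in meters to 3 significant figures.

5.99 × 10⁵ m

r_H ≈ a (m/3M)^(1/3)
    = (1.22 × 10⁸) × (7.14 × 10¹⁸ / (3 × 2.01 × 10²⁵))^(1/3)
    = 5.99 × 10⁵ m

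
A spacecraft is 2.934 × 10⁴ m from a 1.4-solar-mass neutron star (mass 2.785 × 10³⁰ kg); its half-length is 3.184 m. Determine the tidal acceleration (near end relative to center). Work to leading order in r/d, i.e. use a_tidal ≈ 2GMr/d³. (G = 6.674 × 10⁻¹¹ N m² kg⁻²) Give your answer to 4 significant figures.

4.686 × 10⁷ m/s²

a_tidal = 2GMr/d³
        = 2 × (6.674 × 10⁻¹¹) × (2.785 × 10³⁰) × (3.184) / (2.934 × 10⁴)³
        = 4.686 × 10⁷ m/s²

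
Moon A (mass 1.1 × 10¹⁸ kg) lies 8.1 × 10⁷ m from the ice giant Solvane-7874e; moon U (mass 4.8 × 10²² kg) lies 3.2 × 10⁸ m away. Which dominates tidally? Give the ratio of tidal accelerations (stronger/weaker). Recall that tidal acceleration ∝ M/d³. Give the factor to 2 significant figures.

Compare M/d³ for the two perturbers:
Moon A: (1.1 × 10¹⁸) / (8.1 × 10⁷)³ = 2.070 × 10⁻⁶
Moon U: (4.8 × 10²²) / (3.2 × 10⁸)³ = 1.465 × 10⁻³
Ratio (larger/smaller) = 710

Moon U, by a factor of ≈ 710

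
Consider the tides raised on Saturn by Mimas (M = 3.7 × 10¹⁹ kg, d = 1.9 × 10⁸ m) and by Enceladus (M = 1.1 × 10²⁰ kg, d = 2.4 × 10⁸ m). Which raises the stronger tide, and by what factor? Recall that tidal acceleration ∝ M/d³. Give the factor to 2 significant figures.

Enceladus, by a factor of ≈ 1.5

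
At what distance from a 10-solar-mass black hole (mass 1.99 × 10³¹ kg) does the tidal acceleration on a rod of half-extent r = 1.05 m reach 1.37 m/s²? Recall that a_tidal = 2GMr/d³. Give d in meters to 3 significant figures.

2GMr/d³ = a_tidal  ⇒  d = (2GMr / a_tidal)^(1/3)
d = (2 × 6.674×10⁻¹¹ × (1.99 × 10³¹) × (1.05) / (1.37))^(1/3)
  = 1.27 × 10⁷ m

1.27 × 10⁷ m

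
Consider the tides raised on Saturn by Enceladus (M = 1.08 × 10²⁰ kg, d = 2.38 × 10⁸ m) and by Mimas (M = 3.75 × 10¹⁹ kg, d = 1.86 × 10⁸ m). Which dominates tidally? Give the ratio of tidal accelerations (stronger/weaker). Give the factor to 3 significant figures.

The tide-raising term goes as M/d³ (the gradient of a 1/d² field).
Enceladus: (1.08 × 10²⁰) / (2.38 × 10⁸)³ = 8.011 × 10⁻⁶
Mimas: (3.75 × 10¹⁹) / (1.86 × 10⁸)³ = 5.828 × 10⁻⁶
Ratio (larger/smaller) = 1.37

Enceladus, by a factor of ≈ 1.37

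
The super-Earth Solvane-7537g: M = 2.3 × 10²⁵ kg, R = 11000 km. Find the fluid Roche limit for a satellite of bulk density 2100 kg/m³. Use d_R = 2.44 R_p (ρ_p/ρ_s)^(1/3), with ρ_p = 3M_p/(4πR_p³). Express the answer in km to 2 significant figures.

ρ_p = 3M_p/(4πR_p³) = 3 × (2.3 × 10²⁵) / (4π × (1.1 × 10⁷ m)³) = 4100 kg/m³
d_R = 2.44 × 11000 km × (4100/2100)^(1/3)
    = 34000 km

34000 km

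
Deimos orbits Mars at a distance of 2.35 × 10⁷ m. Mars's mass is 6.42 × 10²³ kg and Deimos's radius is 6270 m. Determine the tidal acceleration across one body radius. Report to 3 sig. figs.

Since r ≪ d, expand the inverse-square field across one radius to get the leading 2GMr/d³ term.
a_tidal = 2GMr/d³
        = 2 × (6.674 × 10⁻¹¹) × (6.42 × 10²³) × (6270) / (2.35 × 10⁷)³
        = 4.14 × 10⁻⁵ m/s²

4.14 × 10⁻⁵ m/s²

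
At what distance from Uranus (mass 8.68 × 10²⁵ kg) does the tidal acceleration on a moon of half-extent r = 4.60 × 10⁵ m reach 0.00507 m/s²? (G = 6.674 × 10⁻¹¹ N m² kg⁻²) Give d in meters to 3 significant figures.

1.02 × 10⁸ m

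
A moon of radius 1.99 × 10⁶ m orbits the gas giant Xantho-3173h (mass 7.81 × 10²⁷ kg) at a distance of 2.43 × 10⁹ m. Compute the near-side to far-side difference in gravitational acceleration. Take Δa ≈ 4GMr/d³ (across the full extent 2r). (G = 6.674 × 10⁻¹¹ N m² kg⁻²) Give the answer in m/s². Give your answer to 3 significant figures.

2.89 × 10⁻⁴ m/s²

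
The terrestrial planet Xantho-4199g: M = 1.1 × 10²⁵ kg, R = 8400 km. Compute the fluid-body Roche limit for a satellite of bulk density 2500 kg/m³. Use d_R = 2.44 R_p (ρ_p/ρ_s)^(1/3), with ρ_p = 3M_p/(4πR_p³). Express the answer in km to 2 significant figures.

ρ_p = 3M_p/(4πR_p³) = 3 × (1.1 × 10²⁵) / (4π × (8.4 × 10⁶ m)³) = 4400 kg/m³
d_R = 2.44 × 8400 km × (4400/2500)^(1/3)
    = 25000 km

25000 km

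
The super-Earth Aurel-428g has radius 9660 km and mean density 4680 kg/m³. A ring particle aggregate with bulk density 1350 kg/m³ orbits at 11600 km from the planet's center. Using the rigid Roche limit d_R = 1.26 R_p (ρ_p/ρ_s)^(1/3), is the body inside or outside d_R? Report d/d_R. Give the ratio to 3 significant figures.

d_R = 1.26 × (9660 km) × (4680/1350)^(1/3) = 18420 km
d/d_R = (11600) / (18420) = 0.630
Since d/d_R < 1, the body is inside the Roche limit.

inside; d/d_R ≈ 0.630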